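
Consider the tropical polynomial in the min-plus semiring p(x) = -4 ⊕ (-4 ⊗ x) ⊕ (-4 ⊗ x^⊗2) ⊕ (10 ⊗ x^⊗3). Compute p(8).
p(8) = -4

A tropical monomial a ⊗ x^⊗i evaluates to a + i · x. Evaluating each term at x = 8:
  Term 0 contributes -4 + 0 · 8 = -4
  Term 1 contributes -4 + 1 · 8 = 4
  Term 2 contributes -4 + 2 · 8 = 12
  Term 3 contributes 10 + 3 · 8 = 34
p(8) = ⊕ of these = min[-4, 4, 12, 34] = -4.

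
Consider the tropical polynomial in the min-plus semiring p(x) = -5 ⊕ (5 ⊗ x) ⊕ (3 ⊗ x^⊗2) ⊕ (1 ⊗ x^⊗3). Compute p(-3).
p(-3) = -8

A tropical monomial a ⊗ x^⊗i evaluates to a + i · x. Evaluating each term at x = -3:
  Term 0 contributes -5 + 0 · -3 = -5
  Term 1 contributes 5 + 1 · -3 = 2
  Term 2 contributes 3 + 2 · -3 = -3
  Term 3 contributes 1 + 3 · -3 = -8
p(-3) = ⊕ of these = min[-5, 2, -3, -8] = -8.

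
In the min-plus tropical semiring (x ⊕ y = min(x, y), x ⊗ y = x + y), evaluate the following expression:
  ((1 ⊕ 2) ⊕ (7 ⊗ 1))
((1 ⊕ 2) ⊕ (7 ⊗ 1)) = 1

Expand innermost to outermost. Recall ⊕ takes the minimum of its arguments and ⊗ takes their sum. Working out the expression ((1 ⊕ 2) ⊕ (7 ⊗ 1)) gives 1.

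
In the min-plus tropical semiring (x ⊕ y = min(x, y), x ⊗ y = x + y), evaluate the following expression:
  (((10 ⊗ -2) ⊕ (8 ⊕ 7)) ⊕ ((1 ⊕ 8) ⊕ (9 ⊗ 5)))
(((10 ⊗ -2) ⊕ (8 ⊕ 7)) ⊕ ((1 ⊕ 8) ⊕ (9 ⊗ 5))) = 1

Expand innermost to outermost. Recall ⊕ takes the minimum of its arguments and ⊗ takes their sum. Working out the expression (((10 ⊗ -2) ⊕ (8 ⊕ 7)) ⊕ ((1 ⊕ 8) ⊕ (9 ⊗ 5))) gives 1.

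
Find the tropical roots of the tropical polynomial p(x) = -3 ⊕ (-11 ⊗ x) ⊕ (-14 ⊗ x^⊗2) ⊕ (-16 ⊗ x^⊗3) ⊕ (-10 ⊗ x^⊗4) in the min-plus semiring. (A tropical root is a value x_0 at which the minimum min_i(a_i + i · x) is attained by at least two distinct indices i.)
Roots: {-6, 2, 3, 8}

Each tropical root is a break point of the lower envelope of the lines y = a_i + i · x (there are 5 lines, with slopes 0, 1, ..., 4). Only the lines that attain the minimum somewhere contribute to roots; other lines are dominated. Here the surviving (envelope) indices are i = 4, i = 3, i = 2, i = 1, i = 0.
Intersections between consecutive envelope lines give the roots: for adjacent envelope indices i < j the intersection is x = (a_i − a_j) / (j − i). Reading off the sorted break points: {-6, 2, 3, 8}.
Verification: at each break x_0, at least two indices attain the minimum of min_i(a_i + i · x_0).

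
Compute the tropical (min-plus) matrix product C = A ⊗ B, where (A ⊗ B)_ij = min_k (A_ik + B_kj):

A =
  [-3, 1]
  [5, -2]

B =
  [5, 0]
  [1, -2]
A ⊗ B =
  [2, -3]
  [-1, -4]

Apply the min-plus product entry-by-entry:
  C[0][0] = min over k of (A[0][0] + B[0][0] = -3 + 5 = 2, A[0][1] + B[1][0] = 1 + 1 = 2) = 2 (attained at k = 0)
  C[0][1] = min over k of (A[0][0] + B[0][1] = -3 + 0 = -3, A[0][1] + B[1][1] = 1 + -2 = -1) = -3 (attained at k = 0)
  C[1][0] = min over k of (A[1][0] + B[0][0] = 5 + 5 = 10, A[1][1] + B[1][0] = -2 + 1 = -1) = -1 (attained at k = 1)
  C[1][1] = min over k of (A[1][0] + B[0][1] = 5 + 0 = 5, A[1][1] + B[1][1] = -2 + -2 = -4) = -4 (attained at k = 1)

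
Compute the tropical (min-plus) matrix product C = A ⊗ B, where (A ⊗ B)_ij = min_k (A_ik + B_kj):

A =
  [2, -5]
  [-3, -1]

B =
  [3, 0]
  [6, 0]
A ⊗ B =
  [1, -5]
  [0, -3]

Apply the min-plus product entry-by-entry:
  C[0][0] = min over k of (A[0][0] + B[0][0] = 2 + 3 = 5, A[0][1] + B[1][0] = -5 + 6 = 1) = 1 (attained at k = 1)
  C[0][1] = min over k of (A[0][0] + B[0][1] = 2 + 0 = 2, A[0][1] + B[1][1] = -5 + 0 = -5) = -5 (attained at k = 1)
  C[1][0] = min over k of (A[1][0] + B[0][0] = -3 + 3 = 0, A[1][1] + B[1][0] = -1 + 6 = 5) = 0 (attained at k = 0)
  C[1][1] = min over k of (A[1][0] + B[0][1] = -3 + 0 = -3, A[1][1] + B[1][1] = -1 + 0 = -1) = -3 (attained at k = 0)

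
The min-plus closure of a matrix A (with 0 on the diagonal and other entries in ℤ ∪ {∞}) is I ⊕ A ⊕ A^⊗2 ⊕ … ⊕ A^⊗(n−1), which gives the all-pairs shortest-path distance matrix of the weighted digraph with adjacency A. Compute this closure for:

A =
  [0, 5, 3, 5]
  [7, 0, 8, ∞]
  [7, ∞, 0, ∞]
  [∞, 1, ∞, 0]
Closure =
  [0, 5, 3, 5]
  [7, 0, 8, 12]
  [7, 12, 0, 12]
  [8, 1, 9, 0]

This is the Floyd-Warshall all-pairs shortest-path computation. For each intermediate vertex k = 0, 1, …, 3, update dist[i][j] ← min(dist[i][j], dist[i][k] + dist[k][j]). The final matrix gives, for each (i, j), the minimum total weight of any directed path from i to j (possibly empty when i = j).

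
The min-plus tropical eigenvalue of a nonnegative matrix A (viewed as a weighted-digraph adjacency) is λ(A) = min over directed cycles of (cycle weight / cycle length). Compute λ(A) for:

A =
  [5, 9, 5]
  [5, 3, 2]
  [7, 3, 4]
λ(A) = 5/2

Enumerate directed cycles and compute their means (weight / length). Sample:
  cycle 0 → 0: weight = 5, length = 1, mean = 5/1 ≈ 5.000
  cycle 1 → 1: weight = 3, length = 1, mean = 3/1 ≈ 3.000
  cycle 2 → 2: weight = 4, length = 1, mean = 4/1 ≈ 4.000
  cycle 0 → 1 → 0: weight = 14, length = 2, mean = 14/2 ≈ 7.000
  cycle 0 → 2 → 0: weight = 12, length = 2, mean = 12/2 ≈ 6.000
  cycle 1 → 0 → 1: weight = 14, length = 2, mean = 14/2 ≈ 7.000
Minimum mean = 2.500, attained e.g. along the cycle 1 → 2 → 1 with weight 5 and length 2. So λ(A) = 5/2 = 5/2.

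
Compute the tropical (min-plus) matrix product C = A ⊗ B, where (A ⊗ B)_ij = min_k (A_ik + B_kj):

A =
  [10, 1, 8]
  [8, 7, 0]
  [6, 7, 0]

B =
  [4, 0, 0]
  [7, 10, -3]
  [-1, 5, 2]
A ⊗ B =
  [7, 10, -2]
  [-1, 5, 2]
  [-1, 5, 2]

Apply the min-plus product entry-by-entry:
  C[0][0] = min over k of (A[0][0] + B[0][0] = 10 + 4 = 14, A[0][1] + B[1][0] = 1 + 7 = 8, A[0][2] + B[2][0] = 8 + -1 = 7) = 7 (attained at k = 2)
  C[0][1] = min over k of (A[0][0] + B[0][1] = 10 + 0 = 10, A[0][1] + B[1][1] = 1 + 10 = 11, A[0][2] + B[2][1] = 8 + 5 = 13) = 10 (attained at k = 0)
  C[0][2] = min over k of (A[0][0] + B[0][2] = 10 + 0 = 10, A[0][1] + B[1][2] = 1 + -3 = -2, A[0][2] + B[2][2] = 8 + 2 = 10) = -2 (attained at k = 1)
  C[1][0] = min over k of (A[1][0] + B[0][0] = 8 + 4 = 12, A[1][1] + B[1][0] = 7 + 7 = 14, A[1][2] + B[2][0] = 0 + -1 = -1) = -1 (attained at k = 2)
  C[1][1] = min over k of (A[1][0] + B[0][1] = 8 + 0 = 8, A[1][1] + B[1][1] = 7 + 10 = 17, A[1][2] + B[2][1] = 0 + 5 = 5) = 5 (attained at k = 2)
  C[1][2] = min over k of (A[1][0] + B[0][2] = 8 + 0 = 8, A[1][1] + B[1][2] = 7 + -3 = 4, A[1][2] + B[2][2] = 0 + 2 = 2) = 2 (attained at k = 2)
  C[2][0] = min over k of (A[2][0] + B[0][0] = 6 + 4 = 10, A[2][1] + B[1][0] = 7 + 7 = 14, A[2][2] + B[2][0] = 0 + -1 = -1) = -1 (attained at k = 2)
  C[2][1] = min over k of (A[2][0] + B[0][1] = 6 + 0 = 6, A[2][1] + B[1][1] = 7 + 10 = 17, A[2][2] + B[2][1] = 0 + 5 = 5) = 5 (attained at k = 2)
  C[2][2] = min over k of (A[2][0] + B[0][2] = 6 + 0 = 6, A[2][1] + B[1][2] = 7 + -3 = 4, A[2][2] + B[2][2] = 0 + 2 = 2) = 2 (attained at k = 2)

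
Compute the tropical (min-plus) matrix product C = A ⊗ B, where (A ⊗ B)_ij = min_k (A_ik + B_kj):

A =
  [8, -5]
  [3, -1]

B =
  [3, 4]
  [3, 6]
A ⊗ B =
  [-2, 1]
  [2, 5]

Apply the min-plus product entry-by-entry:
  C[0][0] = min over k of (A[0][0] + B[0][0] = 8 + 3 = 11, A[0][1] + B[1][0] = -5 + 3 = -2) = -2 (attained at k = 1)
  C[0][1] = min over k of (A[0][0] + B[0][1] = 8 + 4 = 12, A[0][1] + B[1][1] = -5 + 6 = 1) = 1 (attained at k = 1)
  C[1][0] = min over k of (A[1][0] + B[0][0] = 3 + 3 = 6, A[1][1] + B[1][0] = -1 + 3 = 2) = 2 (attained at k = 1)
  C[1][1] = min over k of (A[1][0] + B[0][1] = 3 + 4 = 7, A[1][1] + B[1][1] = -1 + 6 = 5) = 5 (attained at k = 1)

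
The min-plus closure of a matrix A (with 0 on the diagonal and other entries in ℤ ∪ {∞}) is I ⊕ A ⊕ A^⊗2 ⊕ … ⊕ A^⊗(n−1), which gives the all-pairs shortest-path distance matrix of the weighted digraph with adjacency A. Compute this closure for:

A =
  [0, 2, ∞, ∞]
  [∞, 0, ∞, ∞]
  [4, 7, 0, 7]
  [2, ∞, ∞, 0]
Closure =
  [0, 2, ∞, ∞]
  [∞, 0, ∞, ∞]
  [4, 6, 0, 7]
  [2, 4, ∞, 0]

This is the Floyd-Warshall all-pairs shortest-path computation. For each intermediate vertex k = 0, 1, …, 3, update dist[i][j] ← min(dist[i][j], dist[i][k] + dist[k][j]). The final matrix gives, for each (i, j), the minimum total weight of any directed path from i to j (possibly empty when i = j).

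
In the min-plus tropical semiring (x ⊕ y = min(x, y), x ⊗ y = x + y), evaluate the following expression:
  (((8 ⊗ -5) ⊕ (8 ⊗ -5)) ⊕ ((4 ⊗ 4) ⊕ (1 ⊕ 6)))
(((8 ⊗ -5) ⊕ (8 ⊗ -5)) ⊕ ((4 ⊗ 4) ⊕ (1 ⊕ 6))) = 1

Expand innermost to outermost. Recall ⊕ takes the minimum of its arguments and ⊗ takes their sum. Working out the expression (((8 ⊗ -5) ⊕ (8 ⊗ -5)) ⊕ ((4 ⊗ 4) ⊕ (1 ⊕ 6))) gives 1.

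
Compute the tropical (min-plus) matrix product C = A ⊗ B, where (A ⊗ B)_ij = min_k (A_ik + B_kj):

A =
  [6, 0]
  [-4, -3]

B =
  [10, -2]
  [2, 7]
A ⊗ B =
  [2, 4]
  [-1, -6]

Apply the min-plus product entry-by-entry:
  C[0][0] = min over k of (A[0][0] + B[0][0] = 6 + 10 = 16, A[0][1] + B[1][0] = 0 + 2 = 2) = 2 (attained at k = 1)
  C[0][1] = min over k of (A[0][0] + B[0][1] = 6 + -2 = 4, A[0][1] + B[1][1] = 0 + 7 = 7) = 4 (attained at k = 0)
  C[1][0] = min over k of (A[1][0] + B[0][0] = -4 + 10 = 6, A[1][1] + B[1][0] = -3 + 2 = -1) = -1 (attained at k = 1)
  C[1][1] = min over k of (A[1][0] + B[0][1] = -4 + -2 = -6, A[1][1] + B[1][1] = -3 + 7 = 4) = -6 (attained at k = 0)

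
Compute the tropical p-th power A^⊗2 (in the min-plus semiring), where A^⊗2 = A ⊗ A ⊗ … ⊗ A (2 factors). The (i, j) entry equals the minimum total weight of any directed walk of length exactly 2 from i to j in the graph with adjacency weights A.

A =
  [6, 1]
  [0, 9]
A^⊗2 =
  [1, 7]
  [6, 1]

Each entry (A^⊗2)_ij equals the minimum over all length-2 walks i = v_0 → v_1 → … → v_2 = j of Σ_t A[v_t][v_{t+1}]. For example, for (i, j) = (0, 1) we minimise over 2 possible intermediate vertex sequences; the minimum is 7, attained along the walk 0 → 0 → 1.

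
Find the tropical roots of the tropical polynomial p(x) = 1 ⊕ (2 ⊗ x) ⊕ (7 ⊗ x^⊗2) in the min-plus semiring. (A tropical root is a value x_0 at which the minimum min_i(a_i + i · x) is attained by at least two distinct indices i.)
Roots: {-5, -1}

Each tropical root is a break point of the lower envelope of the lines y = a_i + i · x (there are 3 lines, with slopes 0, 1, ..., 2). Only the lines that attain the minimum somewhere contribute to roots; other lines are dominated. Here the surviving (envelope) indices are i = 2, i = 1, i = 0.
Intersections between consecutive envelope lines give the roots: for adjacent envelope indices i < j the intersection is x = (a_i − a_j) / (j − i). Reading off the sorted break points: {-5, -1}.
Verification: at each break x_0, at least two indices attain the minimum of min_i(a_i + i · x_0).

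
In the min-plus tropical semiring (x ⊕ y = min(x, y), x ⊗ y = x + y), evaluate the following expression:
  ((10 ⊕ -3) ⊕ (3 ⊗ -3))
((10 ⊕ -3) ⊕ (3 ⊗ -3)) = -3

Expand innermost to outermost. Recall ⊕ takes the minimum of its arguments and ⊗ takes their sum. Working out the expression ((10 ⊕ -3) ⊕ (3 ⊗ -3)) gives -3.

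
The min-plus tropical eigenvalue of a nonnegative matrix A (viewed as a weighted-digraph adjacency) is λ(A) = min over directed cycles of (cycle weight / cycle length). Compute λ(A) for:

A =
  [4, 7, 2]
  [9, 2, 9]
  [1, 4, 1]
λ(A) = 1

Enumerate directed cycles and compute their means (weight / length). Sample:
  cycle 0 → 0: weight = 4, length = 1, mean = 4/1 ≈ 4.000
  cycle 1 → 1: weight = 2, length = 1, mean = 2/1 ≈ 2.000
  cycle 2 → 2: weight = 1, length = 1, mean = 1/1 ≈ 1.000
  cycle 0 → 1 → 0: weight = 16, length = 2, mean = 16/2 ≈ 8.000
  cycle 0 → 2 → 0: weight = 3, length = 2, mean = 3/2 ≈ 1.500
  cycle 1 → 0 → 1: weight = 16, length = 2, mean = 16/2 ≈ 8.000
Minimum mean = 1.000, attained e.g. along the cycle 2 → 2 with weight 1 and length 1. So λ(A) = 1/1 = 1.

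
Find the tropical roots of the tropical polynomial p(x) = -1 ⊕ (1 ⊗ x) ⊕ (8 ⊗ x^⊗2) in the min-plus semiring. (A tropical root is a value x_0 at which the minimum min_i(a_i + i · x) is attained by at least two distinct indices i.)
Roots: {-7, -2}

Each tropical root is a break point of the lower envelope of the lines y = a_i + i · x (there are 3 lines, with slopes 0, 1, ..., 2). Only the lines that attain the minimum somewhere contribute to roots; other lines are dominated. Here the surviving (envelope) indices are i = 2, i = 1, i = 0.
Intersections between consecutive envelope lines give the roots: for adjacent envelope indices i < j the intersection is x = (a_i − a_j) / (j − i). Reading off the sorted break points: {-7, -2}.
Verification: at each break x_0, at least two indices attain the minimum of min_i(a_i + i · x_0).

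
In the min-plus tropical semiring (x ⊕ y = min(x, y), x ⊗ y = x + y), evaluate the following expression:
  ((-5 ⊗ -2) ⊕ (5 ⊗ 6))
((-5 ⊗ -2) ⊕ (5 ⊗ 6)) = -7

Expand innermost to outermost. Recall ⊕ takes the minimum of its arguments and ⊗ takes their sum. Working out the expression ((-5 ⊗ -2) ⊕ (5 ⊗ 6)) gives -7.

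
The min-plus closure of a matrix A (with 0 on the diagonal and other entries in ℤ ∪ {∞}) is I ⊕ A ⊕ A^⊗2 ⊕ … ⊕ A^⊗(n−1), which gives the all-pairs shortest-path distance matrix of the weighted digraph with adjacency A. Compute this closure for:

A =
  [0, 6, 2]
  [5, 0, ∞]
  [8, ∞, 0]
Closure =
  [0, 6, 2]
  [5, 0, 7]
  [8, 14, 0]

This is the Floyd-Warshall all-pairs shortest-path computation. For each intermediate vertex k = 0, 1, …, 2, update dist[i][j] ← min(dist[i][j], dist[i][k] + dist[k][j]). The final matrix gives, for each (i, j), the minimum total weight of any directed path from i to j (possibly empty when i = j).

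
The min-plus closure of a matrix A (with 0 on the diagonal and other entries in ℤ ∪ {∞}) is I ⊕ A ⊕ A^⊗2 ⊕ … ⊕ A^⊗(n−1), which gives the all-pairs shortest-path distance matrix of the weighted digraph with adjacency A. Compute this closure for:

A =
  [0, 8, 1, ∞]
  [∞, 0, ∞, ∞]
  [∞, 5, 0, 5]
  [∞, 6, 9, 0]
Closure =
  [0, 6, 1, 6]
  [∞, 0, ∞, ∞]
  [∞, 5, 0, 5]
  [∞, 6, 9, 0]

This is the Floyd-Warshall all-pairs shortest-path computation. For each intermediate vertex k = 0, 1, …, 3, update dist[i][j] ← min(dist[i][j], dist[i][k] + dist[k][j]). The final matrix gives, for each (i, j), the minimum total weight of any directed path from i to j (possibly empty when i = j).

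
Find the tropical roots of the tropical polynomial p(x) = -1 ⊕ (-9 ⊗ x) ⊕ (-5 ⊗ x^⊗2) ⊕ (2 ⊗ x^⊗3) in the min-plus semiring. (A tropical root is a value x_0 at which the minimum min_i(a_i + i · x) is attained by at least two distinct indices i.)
Roots: {-7, -4, 8}

Each tropical root is a break point of the lower envelope of the lines y = a_i + i · x (there are 4 lines, with slopes 0, 1, ..., 3). Only the lines that attain the minimum somewhere contribute to roots; other lines are dominated. Here the surviving (envelope) indices are i = 3, i = 2, i = 1, i = 0.
Intersections between consecutive envelope lines give the roots: for adjacent envelope indices i < j the intersection is x = (a_i − a_j) / (j − i). Reading off the sorted break points: {-7, -4, 8}.
Verification: at each break x_0, at least two indices attain the minimum of min_i(a_i + i · x_0).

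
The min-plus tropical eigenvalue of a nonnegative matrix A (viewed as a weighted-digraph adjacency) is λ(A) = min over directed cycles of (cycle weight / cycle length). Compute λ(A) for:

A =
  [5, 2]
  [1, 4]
λ(A) = 3/2

Enumerate directed cycles and compute their means (weight / length). Sample:
  cycle 0 → 0: weight = 5, length = 1, mean = 5/1 ≈ 5.000
  cycle 1 → 1: weight = 4, length = 1, mean = 4/1 ≈ 4.000
  cycle 0 → 1 → 0: weight = 3, length = 2, mean = 3/2 ≈ 1.500
  cycle 1 → 0 → 1: weight = 3, length = 2, mean = 3/2 ≈ 1.500
Minimum mean = 1.500, attained e.g. along the cycle 0 → 1 → 0 with weight 3 and length 2. So λ(A) = 3/2 = 3/2.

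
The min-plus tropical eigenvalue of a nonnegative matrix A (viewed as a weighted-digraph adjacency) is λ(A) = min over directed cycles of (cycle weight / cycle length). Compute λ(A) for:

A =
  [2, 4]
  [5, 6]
λ(A) = 2

Enumerate directed cycles and compute their means (weight / length). Sample:
  cycle 0 → 0: weight = 2, length = 1, mean = 2/1 ≈ 2.000
  cycle 1 → 1: weight = 6, length = 1, mean = 6/1 ≈ 6.000
  cycle 0 → 1 → 0: weight = 9, length = 2, mean = 9/2 ≈ 4.500
  cycle 1 → 0 → 1: weight = 9, length = 2, mean = 9/2 ≈ 4.500
Minimum mean = 2.000, attained e.g. along the cycle 0 → 0 with weight 2 and length 1. So λ(A) = 2/1 = 2.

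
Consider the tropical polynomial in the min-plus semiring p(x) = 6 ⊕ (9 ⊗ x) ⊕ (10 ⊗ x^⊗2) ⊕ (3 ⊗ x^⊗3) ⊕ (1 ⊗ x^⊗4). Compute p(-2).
p(-2) = -7

A tropical monomial a ⊗ x^⊗i evaluates to a + i · x. Evaluating each term at x = -2:
  Term 0 contributes 6 + 0 · -2 = 6
  Term 1 contributes 9 + 1 · -2 = 7
  Term 2 contributes 10 + 2 · -2 = 6
  Term 3 contributes 3 + 3 · -2 = -3
  Term 4 contributes 1 + 4 · -2 = -7
p(-2) = ⊕ of these = min[6, 7, 6, -3, -7] = -7.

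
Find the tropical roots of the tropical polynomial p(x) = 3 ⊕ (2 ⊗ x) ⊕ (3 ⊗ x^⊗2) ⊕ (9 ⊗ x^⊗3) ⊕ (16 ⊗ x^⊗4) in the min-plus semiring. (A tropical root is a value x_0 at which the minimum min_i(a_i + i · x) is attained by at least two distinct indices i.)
Roots: {-7, -6, -1, 1}

Each tropical root is a break point of the lower envelope of the lines y = a_i + i · x (there are 5 lines, with slopes 0, 1, ..., 4). Only the lines that attain the minimum somewhere contribute to roots; other lines are dominated. Here the surviving (envelope) indices are i = 4, i = 3, i = 2, i = 1, i = 0.
Intersections between consecutive envelope lines give the roots: for adjacent envelope indices i < j the intersection is x = (a_i − a_j) / (j − i). Reading off the sorted break points: {-7, -6, -1, 1}.
Verification: at each break x_0, at least two indices attain the minimum of min_i(a_i + i · x_0).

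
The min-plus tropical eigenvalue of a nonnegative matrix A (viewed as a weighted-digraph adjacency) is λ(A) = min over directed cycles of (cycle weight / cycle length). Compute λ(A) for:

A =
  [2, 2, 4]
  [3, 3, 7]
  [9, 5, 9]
λ(A) = 2

Enumerate directed cycles and compute their means (weight / length). Sample:
  cycle 0 → 0: weight = 2, length = 1, mean = 2/1 ≈ 2.000
  cycle 1 → 1: weight = 3, length = 1, mean = 3/1 ≈ 3.000
  cycle 2 → 2: weight = 9, length = 1, mean = 9/1 ≈ 9.000
  cycle 0 → 1 → 0: weight = 5, length = 2, mean = 5/2 ≈ 2.500
  cycle 0 → 2 → 0: weight = 13, length = 2, mean = 13/2 ≈ 6.500
  cycle 1 → 0 → 1: weight = 5, length = 2, mean = 5/2 ≈ 2.500
Minimum mean = 2.000, attained e.g. along the cycle 0 → 0 with weight 2 and length 1. So λ(A) = 2/1 = 2.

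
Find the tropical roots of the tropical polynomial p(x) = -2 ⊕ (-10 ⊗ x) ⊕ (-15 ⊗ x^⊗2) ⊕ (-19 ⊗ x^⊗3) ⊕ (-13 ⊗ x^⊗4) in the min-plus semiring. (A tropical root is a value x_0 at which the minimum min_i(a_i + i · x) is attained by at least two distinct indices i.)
Roots: {-6, 4, 5, 8}

Each tropical root is a break point of the lower envelope of the lines y = a_i + i · x (there are 5 lines, with slopes 0, 1, ..., 4). Only the lines that attain the minimum somewhere contribute to roots; other lines are dominated. Here the surviving (envelope) indices are i = 4, i = 3, i = 2, i = 1, i = 0.
Intersections between consecutive envelope lines give the roots: for adjacent envelope indices i < j the intersection is x = (a_i − a_j) / (j − i). Reading off the sorted break points: {-6, 4, 5, 8}.
Verification: at each break x_0, at least two indices attain the minimum of min_i(a_i + i · x_0).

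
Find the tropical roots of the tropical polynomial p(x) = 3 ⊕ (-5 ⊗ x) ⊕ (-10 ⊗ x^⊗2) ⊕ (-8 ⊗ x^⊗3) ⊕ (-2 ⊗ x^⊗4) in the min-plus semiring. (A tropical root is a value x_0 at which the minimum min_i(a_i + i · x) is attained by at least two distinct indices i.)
Roots: {-6, -2, 5, 8}

Each tropical root is a break point of the lower envelope of the lines y = a_i + i · x (there are 5 lines, with slopes 0, 1, ..., 4). Only the lines that attain the minimum somewhere contribute to roots; other lines are dominated. Here the surviving (envelope) indices are i = 4, i = 3, i = 2, i = 1, i = 0.
Intersections between consecutive envelope lines give the roots: for adjacent envelope indices i < j the intersection is x = (a_i − a_j) / (j − i). Reading off the sorted break points: {-6, -2, 5, 8}.
Verification: at each break x_0, at least two indices attain the minimum of min_i(a_i + i · x_0).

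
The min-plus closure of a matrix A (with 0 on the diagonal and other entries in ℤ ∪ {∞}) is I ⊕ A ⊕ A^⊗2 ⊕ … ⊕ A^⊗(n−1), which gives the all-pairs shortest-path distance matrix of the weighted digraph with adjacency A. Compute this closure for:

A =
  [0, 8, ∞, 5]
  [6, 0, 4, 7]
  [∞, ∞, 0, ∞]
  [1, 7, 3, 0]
Closure =
  [0, 8, 8, 5]
  [6, 0, 4, 7]
  [∞, ∞, 0, ∞]
  [1, 7, 3, 0]

This is the Floyd-Warshall all-pairs shortest-path computation. For each intermediate vertex k = 0, 1, …, 3, update dist[i][j] ← min(dist[i][j], dist[i][k] + dist[k][j]). The final matrix gives, for each (i, j), the minimum total weight of any directed path from i to j (possibly empty when i = j).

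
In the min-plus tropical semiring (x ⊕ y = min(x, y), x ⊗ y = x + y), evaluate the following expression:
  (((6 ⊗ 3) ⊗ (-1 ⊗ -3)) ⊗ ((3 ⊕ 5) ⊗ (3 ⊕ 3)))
(((6 ⊗ 3) ⊗ (-1 ⊗ -3)) ⊗ ((3 ⊕ 5) ⊗ (3 ⊕ 3))) = 11

Expand innermost to outermost. Recall ⊕ takes the minimum of its arguments and ⊗ takes their sum. Working out the expression (((6 ⊗ 3) ⊗ (-1 ⊗ -3)) ⊗ ((3 ⊕ 5) ⊗ (3 ⊕ 3))) gives 11.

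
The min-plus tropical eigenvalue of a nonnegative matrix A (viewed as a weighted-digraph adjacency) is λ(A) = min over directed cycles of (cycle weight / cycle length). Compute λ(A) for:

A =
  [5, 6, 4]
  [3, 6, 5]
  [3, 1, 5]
λ(A) = 8/3

Enumerate directed cycles and compute their means (weight / length). Sample:
  cycle 0 → 0: weight = 5, length = 1, mean = 5/1 ≈ 5.000
  cycle 1 → 1: weight = 6, length = 1, mean = 6/1 ≈ 6.000
  cycle 2 → 2: weight = 5, length = 1, mean = 5/1 ≈ 5.000
  cycle 0 → 1 → 0: weight = 9, length = 2, mean = 9/2 ≈ 4.500
  cycle 0 → 2 → 0: weight = 7, length = 2, mean = 7/2 ≈ 3.500
  cycle 1 → 0 → 1: weight = 9, length = 2, mean = 9/2 ≈ 4.500
Minimum mean = 2.667, attained e.g. along the cycle 0 → 2 → 1 → 0 with weight 8 and length 3. So λ(A) = 8/3 = 8/3.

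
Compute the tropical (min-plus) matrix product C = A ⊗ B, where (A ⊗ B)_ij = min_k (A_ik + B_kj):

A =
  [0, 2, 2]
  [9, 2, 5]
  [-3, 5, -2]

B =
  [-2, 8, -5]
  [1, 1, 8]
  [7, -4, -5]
A ⊗ B =
  [-2, -2, -5]
  [3, 1, 0]
  [-5, -6, -8]

Apply the min-plus product entry-by-entry:
  C[0][0] = min over k of (A[0][0] + B[0][0] = 0 + -2 = -2, A[0][1] + B[1][0] = 2 + 1 = 3, A[0][2] + B[2][0] = 2 + 7 = 9) = -2 (attained at k = 0)
  C[0][1] = min over k of (A[0][0] + B[0][1] = 0 + 8 = 8, A[0][1] + B[1][1] = 2 + 1 = 3, A[0][2] + B[2][1] = 2 + -4 = -2) = -2 (attained at k = 2)
  C[0][2] = min over k of (A[0][0] + B[0][2] = 0 + -5 = -5, A[0][1] + B[1][2] = 2 + 8 = 10, A[0][2] + B[2][2] = 2 + -5 = -3) = -5 (attained at k = 0)
  C[1][0] = min over k of (A[1][0] + B[0][0] = 9 + -2 = 7, A[1][1] + B[1][0] = 2 + 1 = 3, A[1][2] + B[2][0] = 5 + 7 = 12) = 3 (attained at k = 1)
  C[1][1] = min over k of (A[1][0] + B[0][1] = 9 + 8 = 17, A[1][1] + B[1][1] = 2 + 1 = 3, A[1][2] + B[2][1] = 5 + -4 = 1) = 1 (attained at k = 2)
  C[1][2] = min over k of (A[1][0] + B[0][2] = 9 + -5 = 4, A[1][1] + B[1][2] = 2 + 8 = 10, A[1][2] + B[2][2] = 5 + -5 = 0) = 0 (attained at k = 2)
  C[2][0] = min over k of (A[2][0] + B[0][0] = -3 + -2 = -5, A[2][1] + B[1][0] = 5 + 1 = 6, A[2][2] + B[2][0] = -2 + 7 = 5) = -5 (attained at k = 0)
  C[2][1] = min over k of (A[2][0] + B[0][1] = -3 + 8 = 5, A[2][1] + B[1][1] = 5 + 1 = 6, A[2][2] + B[2][1] = -2 + -4 = -6) = -6 (attained at k = 2)
  C[2][2] = min over k of (A[2][0] + B[0][2] = -3 + -5 = -8, A[2][1] + B[1][2] = 5 + 8 = 13, A[2][2] + B[2][2] = -2 + -5 = -7) = -8 (attained at k = 0)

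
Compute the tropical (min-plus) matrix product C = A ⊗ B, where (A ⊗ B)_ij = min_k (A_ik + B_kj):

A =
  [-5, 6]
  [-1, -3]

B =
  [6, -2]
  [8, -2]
A ⊗ B =
  [1, -7]
  [5, -5]

Apply the min-plus product entry-by-entry:
  C[0][0] = min over k of (A[0][0] + B[0][0] = -5 + 6 = 1, A[0][1] + B[1][0] = 6 + 8 = 14) = 1 (attained at k = 0)
  C[0][1] = min over k of (A[0][0] + B[0][1] = -5 + -2 = -7, A[0][1] + B[1][1] = 6 + -2 = 4) = -7 (attained at k = 0)
  C[1][0] = min over k of (A[1][0] + B[0][0] = -1 + 6 = 5, A[1][1] + B[1][0] = -3 + 8 = 5) = 5 (attained at k = 0)
  C[1][1] = min over k of (A[1][0] + B[0][1] = -1 + -2 = -3, A[1][1] + B[1][1] = -3 + -2 = -5) = -5 (attained at k = 1)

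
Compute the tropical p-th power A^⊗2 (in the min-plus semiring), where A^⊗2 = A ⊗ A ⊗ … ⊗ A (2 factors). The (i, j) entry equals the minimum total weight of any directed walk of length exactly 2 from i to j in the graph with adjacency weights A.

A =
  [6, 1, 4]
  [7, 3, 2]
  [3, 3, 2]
A^⊗2 =
  [7, 4, 3]
  [5, 5, 4]
  [5, 4, 4]

Each entry (A^⊗2)_ij equals the minimum over all length-2 walks i = v_0 → v_1 → … → v_2 = j of Σ_t A[v_t][v_{t+1}]. For example, for (i, j) = (0, 2) we minimise over 3 possible intermediate vertex sequences; the minimum is 3, attained along the walk 0 → 1 → 2.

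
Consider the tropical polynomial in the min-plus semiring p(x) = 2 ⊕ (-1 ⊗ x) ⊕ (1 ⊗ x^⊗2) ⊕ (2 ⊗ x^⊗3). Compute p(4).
p(4) = 2

A tropical monomial a ⊗ x^⊗i evaluates to a + i · x. Evaluating each term at x = 4:
  Term 0 contributes 2 + 0 · 4 = 2
  Term 1 contributes -1 + 1 · 4 = 3
  Term 2 contributes 1 + 2 · 4 = 9
  Term 3 contributes 2 + 3 · 4 = 14
p(4) = ⊕ of these = min[2, 3, 9, 14] = 2.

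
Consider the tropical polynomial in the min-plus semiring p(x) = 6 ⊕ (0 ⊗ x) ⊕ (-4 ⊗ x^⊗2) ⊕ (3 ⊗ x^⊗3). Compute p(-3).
p(-3) = -10

A tropical monomial a ⊗ x^⊗i evaluates to a + i · x. Evaluating each term at x = -3:
  Term 0 contributes 6 + 0 · -3 = 6
  Term 1 contributes 0 + 1 · -3 = -3
  Term 2 contributes -4 + 2 · -3 = -10
  Term 3 contributes 3 + 3 · -3 = -6
p(-3) = ⊕ of these = min[6, -3, -10, -6] = -10.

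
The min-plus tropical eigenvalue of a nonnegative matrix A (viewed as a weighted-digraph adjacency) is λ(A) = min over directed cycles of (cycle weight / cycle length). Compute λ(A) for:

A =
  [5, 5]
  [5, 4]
λ(A) = 4

Enumerate directed cycles and compute their means (weight / length). Sample:
  cycle 0 → 0: weight = 5, length = 1, mean = 5/1 ≈ 5.000
  cycle 1 → 1: weight = 4, length = 1, mean = 4/1 ≈ 4.000
  cycle 0 → 1 → 0: weight = 10, length = 2, mean = 10/2 ≈ 5.000
  cycle 1 → 0 → 1: weight = 10, length = 2, mean = 10/2 ≈ 5.000
Minimum mean = 4.000, attained e.g. along the cycle 1 → 1 with weight 4 and length 1. So λ(A) = 4/1 = 4.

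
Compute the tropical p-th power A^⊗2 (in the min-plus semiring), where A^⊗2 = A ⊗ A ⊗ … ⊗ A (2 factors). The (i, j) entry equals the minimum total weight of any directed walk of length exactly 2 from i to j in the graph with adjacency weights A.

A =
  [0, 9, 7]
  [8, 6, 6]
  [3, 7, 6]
A^⊗2 =
  [0, 9, 7]
  [8, 12, 12]
  [3, 12, 10]

Each entry (A^⊗2)_ij equals the minimum over all length-2 walks i = v_0 → v_1 → … → v_2 = j of Σ_t A[v_t][v_{t+1}]. For example, for (i, j) = (0, 2) we minimise over 3 possible intermediate vertex sequences; the minimum is 7, attained along the walk 0 → 0 → 2.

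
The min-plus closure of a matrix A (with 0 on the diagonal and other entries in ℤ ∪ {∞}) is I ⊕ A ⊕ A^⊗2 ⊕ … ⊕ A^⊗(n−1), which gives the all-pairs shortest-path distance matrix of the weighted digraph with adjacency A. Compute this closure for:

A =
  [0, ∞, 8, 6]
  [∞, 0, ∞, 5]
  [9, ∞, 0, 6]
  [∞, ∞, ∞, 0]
Closure =
  [0, ∞, 8, 6]
  [∞, 0, ∞, 5]
  [9, ∞, 0, 6]
  [∞, ∞, ∞, 0]

This is the Floyd-Warshall all-pairs shortest-path computation. For each intermediate vertex k = 0, 1, …, 3, update dist[i][j] ← min(dist[i][j], dist[i][k] + dist[k][j]). The final matrix gives, for each (i, j), the minimum total weight of any directed path from i to j (possibly empty when i = j).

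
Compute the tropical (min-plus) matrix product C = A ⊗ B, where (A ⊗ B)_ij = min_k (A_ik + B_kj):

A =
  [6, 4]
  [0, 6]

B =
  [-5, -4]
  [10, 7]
A ⊗ B =
  [1, 2]
  [-5, -4]

Apply the min-plus product entry-by-entry:
  C[0][0] = min over k of (A[0][0] + B[0][0] = 6 + -5 = 1, A[0][1] + B[1][0] = 4 + 10 = 14) = 1 (attained at k = 0)
  C[0][1] = min over k of (A[0][0] + B[0][1] = 6 + -4 = 2, A[0][1] + B[1][1] = 4 + 7 = 11) = 2 (attained at k = 0)
  C[1][0] = min over k of (A[1][0] + B[0][0] = 0 + -5 = -5, A[1][1] + B[1][0] = 6 + 10 = 16) = -5 (attained at k = 0)
  C[1][1] = min over k of (A[1][0] + B[0][1] = 0 + -4 = -4, A[1][1] + B[1][1] = 6 + 7 = 13) = -4 (attained at k = 0)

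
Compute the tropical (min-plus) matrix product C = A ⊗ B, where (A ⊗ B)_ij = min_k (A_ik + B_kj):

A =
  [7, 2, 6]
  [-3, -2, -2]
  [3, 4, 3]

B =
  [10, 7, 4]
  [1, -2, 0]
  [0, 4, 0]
A ⊗ B =
  [3, 0, 2]
  [-2, -4, -2]
  [3, 2, 3]

Apply the min-plus product entry-by-entry:
  C[0][0] = min over k of (A[0][0] + B[0][0] = 7 + 10 = 17, A[0][1] + B[1][0] = 2 + 1 = 3, A[0][2] + B[2][0] = 6 + 0 = 6) = 3 (attained at k = 1)
  C[0][1] = min over k of (A[0][0] + B[0][1] = 7 + 7 = 14, A[0][1] + B[1][1] = 2 + -2 = 0, A[0][2] + B[2][1] = 6 + 4 = 10) = 0 (attained at k = 1)
  C[0][2] = min over k of (A[0][0] + B[0][2] = 7 + 4 = 11, A[0][1] + B[1][2] = 2 + 0 = 2, A[0][2] + B[2][2] = 6 + 0 = 6) = 2 (attained at k = 1)
  C[1][0] = min over k of (A[1][0] + B[0][0] = -3 + 10 = 7, A[1][1] + B[1][0] = -2 + 1 = -1, A[1][2] + B[2][0] = -2 + 0 = -2) = -2 (attained at k = 2)
  C[1][1] = min over k of (A[1][0] + B[0][1] = -3 + 7 = 4, A[1][1] + B[1][1] = -2 + -2 = -4, A[1][2] + B[2][1] = -2 + 4 = 2) = -4 (attained at k = 1)
  C[1][2] = min over k of (A[1][0] + B[0][2] = -3 + 4 = 1, A[1][1] + B[1][2] = -2 + 0 = -2, A[1][2] + B[2][2] = -2 + 0 = -2) = -2 (attained at k = 1)
  C[2][0] = min over k of (A[2][0] + B[0][0] = 3 + 10 = 13, A[2][1] + B[1][0] = 4 + 1 = 5, A[2][2] + B[2][0] = 3 + 0 = 3) = 3 (attained at k = 2)
  C[2][1] = min over k of (A[2][0] + B[0][1] = 3 + 7 = 10, A[2][1] + B[1][1] = 4 + -2 = 2, A[2][2] + B[2][1] = 3 + 4 = 7) = 2 (attained at k = 1)
  C[2][2] = min over k of (A[2][0] + B[0][2] = 3 + 4 = 7, A[2][1] + B[1][2] = 4 + 0 = 4, A[2][2] + B[2][2] = 3 + 0 = 3) = 3 (attained at k = 2)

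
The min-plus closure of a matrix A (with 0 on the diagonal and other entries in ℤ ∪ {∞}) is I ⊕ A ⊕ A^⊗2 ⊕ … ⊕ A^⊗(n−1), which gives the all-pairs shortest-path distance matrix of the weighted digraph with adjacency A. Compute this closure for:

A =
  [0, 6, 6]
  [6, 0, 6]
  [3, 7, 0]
Closure =
  [0, 6, 6]
  [6, 0, 6]
  [3, 7, 0]

This is the Floyd-Warshall all-pairs shortest-path computation. For each intermediate vertex k = 0, 1, …, 2, update dist[i][j] ← min(dist[i][j], dist[i][k] + dist[k][j]). The final matrix gives, for each (i, j), the minimum total weight of any directed path from i to j (possibly empty when i = j).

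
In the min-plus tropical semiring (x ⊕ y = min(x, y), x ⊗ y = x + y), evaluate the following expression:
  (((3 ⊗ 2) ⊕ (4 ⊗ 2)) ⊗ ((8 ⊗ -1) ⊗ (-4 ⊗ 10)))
(((3 ⊗ 2) ⊕ (4 ⊗ 2)) ⊗ ((8 ⊗ -1) ⊗ (-4 ⊗ 10))) = 18

Expand innermost to outermost. Recall ⊕ takes the minimum of its arguments and ⊗ takes their sum. Working out the expression (((3 ⊗ 2) ⊕ (4 ⊗ 2)) ⊗ ((8 ⊗ -1) ⊗ (-4 ⊗ 10))) gives 18.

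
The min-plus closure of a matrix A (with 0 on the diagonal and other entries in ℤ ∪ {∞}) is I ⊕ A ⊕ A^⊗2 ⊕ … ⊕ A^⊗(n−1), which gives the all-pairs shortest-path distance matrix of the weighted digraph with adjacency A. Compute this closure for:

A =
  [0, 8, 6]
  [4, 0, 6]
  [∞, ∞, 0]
Closure =
  [0, 8, 6]
  [4, 0, 6]
  [∞, ∞, 0]

This is the Floyd-Warshall all-pairs shortest-path computation. For each intermediate vertex k = 0, 1, …, 2, update dist[i][j] ← min(dist[i][j], dist[i][k] + dist[k][j]). The final matrix gives, for each (i, j), the minimum total weight of any directed path from i to j (possibly empty when i = j).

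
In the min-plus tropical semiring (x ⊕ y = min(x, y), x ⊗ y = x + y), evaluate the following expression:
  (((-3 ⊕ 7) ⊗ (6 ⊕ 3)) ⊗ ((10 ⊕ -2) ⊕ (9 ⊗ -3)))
(((-3 ⊕ 7) ⊗ (6 ⊕ 3)) ⊗ ((10 ⊕ -2) ⊕ (9 ⊗ -3))) = -2

Expand innermost to outermost. Recall ⊕ takes the minimum of its arguments and ⊗ takes their sum. Working out the expression (((-3 ⊕ 7) ⊗ (6 ⊕ 3)) ⊗ ((10 ⊕ -2) ⊕ (9 ⊗ -3))) gives -2.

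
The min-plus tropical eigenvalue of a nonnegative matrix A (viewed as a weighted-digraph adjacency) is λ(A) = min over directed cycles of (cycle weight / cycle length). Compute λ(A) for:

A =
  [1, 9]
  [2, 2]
λ(A) = 1

Enumerate directed cycles and compute their means (weight / length). Sample:
  cycle 0 → 0: weight = 1, length = 1, mean = 1/1 ≈ 1.000
  cycle 1 → 1: weight = 2, length = 1, mean = 2/1 ≈ 2.000
  cycle 0 → 1 → 0: weight = 11, length = 2, mean = 11/2 ≈ 5.500
  cycle 1 → 0 → 1: weight = 11, length = 2, mean = 11/2 ≈ 5.500
Minimum mean = 1.000, attained e.g. along the cycle 0 → 0 with weight 1 and length 1. So λ(A) = 1/1 = 1.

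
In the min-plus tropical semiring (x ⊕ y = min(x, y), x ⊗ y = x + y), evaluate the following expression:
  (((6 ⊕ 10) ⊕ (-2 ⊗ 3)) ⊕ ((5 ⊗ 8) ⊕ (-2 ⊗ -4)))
(((6 ⊕ 10) ⊕ (-2 ⊗ 3)) ⊕ ((5 ⊗ 8) ⊕ (-2 ⊗ -4))) = -6

Expand innermost to outermost. Recall ⊕ takes the minimum of its arguments and ⊗ takes their sum. Working out the expression (((6 ⊕ 10) ⊕ (-2 ⊗ 3)) ⊕ ((5 ⊗ 8) ⊕ (-2 ⊗ -4))) gives -6.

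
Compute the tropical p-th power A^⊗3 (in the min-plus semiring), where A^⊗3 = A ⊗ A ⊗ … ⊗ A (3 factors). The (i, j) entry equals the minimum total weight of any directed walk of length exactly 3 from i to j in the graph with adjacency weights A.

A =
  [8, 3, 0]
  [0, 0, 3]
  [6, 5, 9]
A^⊗3 =
  [3, 3, 3]
  [0, 0, 0]
  [5, 5, 5]

Each entry (A^⊗3)_ij equals the minimum over all length-3 walks i = v_0 → v_1 → … → v_3 = j of Σ_t A[v_t][v_{t+1}]. For example, for (i, j) = (0, 2) we minimise over 9 possible intermediate vertex sequences; the minimum is 3, attained along the walk 0 → 1 → 0 → 2.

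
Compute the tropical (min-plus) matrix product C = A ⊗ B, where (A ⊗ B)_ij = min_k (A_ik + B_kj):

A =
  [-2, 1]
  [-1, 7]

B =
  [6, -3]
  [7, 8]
A ⊗ B =
  [4, -5]
  [5, -4]

Apply the min-plus product entry-by-entry:
  C[0][0] = min over k of (A[0][0] + B[0][0] = -2 + 6 = 4, A[0][1] + B[1][0] = 1 + 7 = 8) = 4 (attained at k = 0)
  C[0][1] = min over k of (A[0][0] + B[0][1] = -2 + -3 = -5, A[0][1] + B[1][1] = 1 + 8 = 9) = -5 (attained at k = 0)
  C[1][0] = min over k of (A[1][0] + B[0][0] = -1 + 6 = 5, A[1][1] + B[1][0] = 7 + 7 = 14) = 5 (attained at k = 0)
  C[1][1] = min over k of (A[1][0] + B[0][1] = -1 + -3 = -4, A[1][1] + B[1][1] = 7 + 8 = 15) = -4 (attained at k = 0)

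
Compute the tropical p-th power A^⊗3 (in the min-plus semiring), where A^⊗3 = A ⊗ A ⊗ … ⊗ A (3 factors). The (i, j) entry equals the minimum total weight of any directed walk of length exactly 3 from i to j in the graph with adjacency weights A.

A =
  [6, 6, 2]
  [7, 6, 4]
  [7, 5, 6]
A^⊗3 =
  [14, 13, 11]
  [16, 14, 13]
  [16, 14, 14]

Each entry (A^⊗3)_ij equals the minimum over all length-3 walks i = v_0 → v_1 → … → v_3 = j of Σ_t A[v_t][v_{t+1}]. For example, for (i, j) = (0, 2) we minimise over 9 possible intermediate vertex sequences; the minimum is 11, attained along the walk 0 → 2 → 0 → 2.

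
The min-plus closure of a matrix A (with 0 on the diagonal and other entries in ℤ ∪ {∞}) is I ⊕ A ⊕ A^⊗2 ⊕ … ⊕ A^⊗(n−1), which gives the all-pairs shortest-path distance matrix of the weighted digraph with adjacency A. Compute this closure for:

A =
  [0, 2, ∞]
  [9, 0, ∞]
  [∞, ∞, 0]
Closure =
  [0, 2, ∞]
  [9, 0, ∞]
  [∞, ∞, 0]

This is the Floyd-Warshall all-pairs shortest-path computation. For each intermediate vertex k = 0, 1, …, 2, update dist[i][j] ← min(dist[i][j], dist[i][k] + dist[k][j]). The final matrix gives, for each (i, j), the minimum total weight of any directed path from i to j (possibly empty when i = j).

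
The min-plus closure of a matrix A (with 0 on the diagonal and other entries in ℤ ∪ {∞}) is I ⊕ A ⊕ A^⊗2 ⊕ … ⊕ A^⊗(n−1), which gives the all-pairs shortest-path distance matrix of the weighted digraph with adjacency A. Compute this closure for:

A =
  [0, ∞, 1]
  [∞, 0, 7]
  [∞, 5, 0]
Closure =
  [0, 6, 1]
  [∞, 0, 7]
  [∞, 5, 0]

This is the Floyd-Warshall all-pairs shortest-path computation. For each intermediate vertex k = 0, 1, …, 2, update dist[i][j] ← min(dist[i][j], dist[i][k] + dist[k][j]). The final matrix gives, for each (i, j), the minimum total weight of any directed path from i to j (possibly empty when i = j).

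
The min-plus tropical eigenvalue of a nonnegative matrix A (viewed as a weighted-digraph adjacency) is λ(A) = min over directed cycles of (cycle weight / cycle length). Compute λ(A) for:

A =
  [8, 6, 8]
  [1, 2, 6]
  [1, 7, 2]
λ(A) = 2

Enumerate directed cycles and compute their means (weight / length). Sample:
  cycle 0 → 0: weight = 8, length = 1, mean = 8/1 ≈ 8.000
  cycle 1 → 1: weight = 2, length = 1, mean = 2/1 ≈ 2.000
  cycle 2 → 2: weight = 2, length = 1, mean = 2/1 ≈ 2.000
  cycle 0 → 1 → 0: weight = 7, length = 2, mean = 7/2 ≈ 3.500
  cycle 0 → 2 → 0: weight = 9, length = 2, mean = 9/2 ≈ 4.500
  cycle 1 → 0 → 1: weight = 7, length = 2, mean = 7/2 ≈ 3.500
Minimum mean = 2.000, attained e.g. along the cycle 1 → 1 with weight 2 and length 1. So λ(A) = 2/1 = 2.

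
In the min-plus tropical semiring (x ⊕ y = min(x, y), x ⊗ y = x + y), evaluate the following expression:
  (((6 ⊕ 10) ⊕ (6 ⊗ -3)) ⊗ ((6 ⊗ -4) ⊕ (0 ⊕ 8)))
(((6 ⊕ 10) ⊕ (6 ⊗ -3)) ⊗ ((6 ⊗ -4) ⊕ (0 ⊕ 8))) = 3

Expand innermost to outermost. Recall ⊕ takes the minimum of its arguments and ⊗ takes their sum. Working out the expression (((6 ⊕ 10) ⊕ (6 ⊗ -3)) ⊗ ((6 ⊗ -4) ⊕ (0 ⊕ 8))) gives 3.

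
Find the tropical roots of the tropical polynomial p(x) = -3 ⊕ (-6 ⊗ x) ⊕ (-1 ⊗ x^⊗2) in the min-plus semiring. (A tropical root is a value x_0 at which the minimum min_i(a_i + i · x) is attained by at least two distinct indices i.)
Roots: {-5, 3}

Each tropical root is a break point of the lower envelope of the lines y = a_i + i · x (there are 3 lines, with slopes 0, 1, ..., 2). Only the lines that attain the minimum somewhere contribute to roots; other lines are dominated. Here the surviving (envelope) indices are i = 2, i = 1, i = 0.
Intersections between consecutive envelope lines give the roots: for adjacent envelope indices i < j the intersection is x = (a_i − a_j) / (j − i). Reading off the sorted break points: {-5, 3}.
Verification: at each break x_0, at least two indices attain the minimum of min_i(a_i + i · x_0).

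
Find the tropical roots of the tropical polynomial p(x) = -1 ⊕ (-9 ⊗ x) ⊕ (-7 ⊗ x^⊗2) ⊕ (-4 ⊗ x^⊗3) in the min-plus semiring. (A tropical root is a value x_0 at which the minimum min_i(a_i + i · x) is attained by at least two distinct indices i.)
Roots: {-3, -2, 8}

Each tropical root is a break point of the lower envelope of the lines y = a_i + i · x (there are 4 lines, with slopes 0, 1, ..., 3). Only the lines that attain the minimum somewhere contribute to roots; other lines are dominated. Here the surviving (envelope) indices are i = 3, i = 2, i = 1, i = 0.
Intersections between consecutive envelope lines give the roots: for adjacent envelope indices i < j the intersection is x = (a_i − a_j) / (j − i). Reading off the sorted break points: {-3, -2, 8}.
Verification: at each break x_0, at least two indices attain the minimum of min_i(a_i + i · x_0).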